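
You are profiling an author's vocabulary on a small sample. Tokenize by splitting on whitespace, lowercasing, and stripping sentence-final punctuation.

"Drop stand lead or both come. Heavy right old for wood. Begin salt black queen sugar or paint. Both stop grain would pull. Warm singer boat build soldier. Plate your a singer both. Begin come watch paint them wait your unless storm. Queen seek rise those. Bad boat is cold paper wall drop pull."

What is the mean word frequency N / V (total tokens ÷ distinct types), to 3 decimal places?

N = 54 tokens, V = 42 types.
Mean frequency = N / V = 54 / 42 = 1.286

1.286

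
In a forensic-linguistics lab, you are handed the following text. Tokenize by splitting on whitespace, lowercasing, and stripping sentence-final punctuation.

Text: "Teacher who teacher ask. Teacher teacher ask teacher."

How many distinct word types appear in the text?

3

Distinct types: {ask, teacher, who}
V = 3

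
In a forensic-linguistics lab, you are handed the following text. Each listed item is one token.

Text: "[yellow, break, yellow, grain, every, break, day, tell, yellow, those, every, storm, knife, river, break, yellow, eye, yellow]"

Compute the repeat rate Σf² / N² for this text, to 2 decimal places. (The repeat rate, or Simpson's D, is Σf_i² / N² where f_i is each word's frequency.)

0.14

Frequencies: yellow:5, break:3, every:2, grain:1, day:1, tell:1, those:1, storm:1, knife:1, river:1, eye:1
Σf² = 46; N² = 324
Repeat rate = 46 / 324 = 0.14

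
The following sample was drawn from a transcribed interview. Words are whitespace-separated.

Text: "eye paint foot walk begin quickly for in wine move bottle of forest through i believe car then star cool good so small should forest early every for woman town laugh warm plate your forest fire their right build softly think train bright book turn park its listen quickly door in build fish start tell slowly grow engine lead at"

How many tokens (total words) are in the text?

60

Tokens: eye, paint, foot, walk, begin, quickly, for, in, wine, move, bottle, of, forest, through, i, believe, car, then, star, cool, good, so, small, should, forest, early, every, for, woman, town, laugh, warm, plate, your, forest, fire, their, right, build, softly, think, train, bright, book, turn, park, its, listen, quickly, door, in, build, fish, start, tell, slowly, grow, engine, lead, at
N = 60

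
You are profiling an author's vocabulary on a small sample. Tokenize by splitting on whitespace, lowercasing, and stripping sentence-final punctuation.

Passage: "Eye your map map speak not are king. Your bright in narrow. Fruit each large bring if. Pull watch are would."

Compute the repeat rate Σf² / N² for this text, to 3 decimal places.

Frequencies: your:2, map:2, are:2, eye:1, speak:1, not:1, king:1, bright:1, in:1, narrow:1, fruit:1, each:1, large:1, bring:1, if:1, pull:1, watch:1, would:1
Σf² = 27; N² = 441
Repeat rate = 27 / 441 = 0.061

0.061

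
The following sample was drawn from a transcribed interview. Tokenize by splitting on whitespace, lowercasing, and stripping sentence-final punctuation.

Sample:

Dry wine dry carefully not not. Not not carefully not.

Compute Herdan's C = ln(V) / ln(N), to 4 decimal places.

N = 10, V = 4.
ln(V) = 1.386294, ln(N) = 2.302585
C = 1.386294 / 2.302585 = 0.6021

0.6021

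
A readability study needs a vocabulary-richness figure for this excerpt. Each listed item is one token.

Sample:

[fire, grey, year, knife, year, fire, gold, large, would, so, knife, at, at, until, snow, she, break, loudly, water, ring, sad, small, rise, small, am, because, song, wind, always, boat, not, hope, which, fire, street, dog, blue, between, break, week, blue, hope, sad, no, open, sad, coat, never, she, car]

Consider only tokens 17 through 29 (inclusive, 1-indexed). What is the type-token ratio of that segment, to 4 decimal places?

0.9231

Segment tokens 17–29: break, loudly, water, ring, sad, small, rise, small, am, because, song, wind, always
Segment N = 13, segment V = 12.
TTR = 12 / 13 = 0.9231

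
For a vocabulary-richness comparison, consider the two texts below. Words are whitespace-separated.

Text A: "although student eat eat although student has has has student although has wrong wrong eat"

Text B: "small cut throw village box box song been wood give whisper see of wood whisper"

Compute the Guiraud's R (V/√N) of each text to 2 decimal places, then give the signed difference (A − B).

-1.81

A: V=5, N=15, R=1.29
B: V=12, N=15, R=3.10
Difference = 1.29 − 3.10 = -1.81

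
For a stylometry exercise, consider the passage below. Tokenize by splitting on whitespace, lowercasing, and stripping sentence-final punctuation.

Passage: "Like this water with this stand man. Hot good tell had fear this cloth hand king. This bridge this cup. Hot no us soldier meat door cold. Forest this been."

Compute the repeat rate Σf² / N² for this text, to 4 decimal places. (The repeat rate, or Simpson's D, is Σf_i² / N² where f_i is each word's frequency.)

0.0689

Frequencies: this:6, hot:2, like:1, water:1, with:1, stand:1, man:1, good:1, tell:1, had:1, fear:1, cloth:1, hand:1, king:1, bridge:1, cup:1, no:1, us:1, soldier:1, meat:1, … (4 more, each freq 1)
Σf² = 62; N² = 900
Repeat rate = 62 / 900 = 0.0689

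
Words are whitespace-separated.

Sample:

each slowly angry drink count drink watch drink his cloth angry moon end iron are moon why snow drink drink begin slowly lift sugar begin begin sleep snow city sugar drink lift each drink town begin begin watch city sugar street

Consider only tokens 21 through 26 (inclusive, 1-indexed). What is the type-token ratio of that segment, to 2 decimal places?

0.67

Segment tokens 21–26: begin, slowly, lift, sugar, begin, begin
Segment N = 6, segment V = 4.
TTR = 4 / 6 = 0.67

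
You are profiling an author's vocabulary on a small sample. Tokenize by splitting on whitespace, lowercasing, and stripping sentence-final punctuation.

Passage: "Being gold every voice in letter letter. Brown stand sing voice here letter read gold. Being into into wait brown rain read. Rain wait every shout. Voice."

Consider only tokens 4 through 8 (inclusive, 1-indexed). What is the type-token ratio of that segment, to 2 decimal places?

Segment tokens 4–8: voice, in, letter, letter, brown
Segment N = 5, segment V = 4.
TTR = 4 / 5 = 0.80

0.80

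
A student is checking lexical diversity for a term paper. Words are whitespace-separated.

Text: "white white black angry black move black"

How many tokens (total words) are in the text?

Tokens: white, white, black, angry, black, move, black
N = 7

7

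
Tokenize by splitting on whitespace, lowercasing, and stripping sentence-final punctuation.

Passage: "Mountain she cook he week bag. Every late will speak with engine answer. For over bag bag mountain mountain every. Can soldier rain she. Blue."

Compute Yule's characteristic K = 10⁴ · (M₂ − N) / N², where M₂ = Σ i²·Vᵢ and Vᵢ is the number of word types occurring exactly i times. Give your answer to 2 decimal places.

Frequencies: mountain:3, bag:3, she:2, every:2, cook:1, he:1, week:1, late:1, will:1, speak:1, with:1, engine:1, answer:1, for:1, over:1, can:1, soldier:1, rain:1, blue:1
N = 25. Frequency spectrum: V_1=15, V_2=2, V_3=2
M₂ = 1²·15 + 2²·2 + 3²·2 = 41
K = 10000 × (41 − 25) / 25² = 256.00

256.00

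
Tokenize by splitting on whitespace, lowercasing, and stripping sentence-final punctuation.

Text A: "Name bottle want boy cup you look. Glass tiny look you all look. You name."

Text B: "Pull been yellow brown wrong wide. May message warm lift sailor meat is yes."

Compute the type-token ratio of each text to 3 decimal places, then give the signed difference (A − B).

-0.333

TTR(A) = 10/15 = 0.667
TTR(B) = 14/14 = 1.000
Difference = 0.667 − 1.000 = -0.333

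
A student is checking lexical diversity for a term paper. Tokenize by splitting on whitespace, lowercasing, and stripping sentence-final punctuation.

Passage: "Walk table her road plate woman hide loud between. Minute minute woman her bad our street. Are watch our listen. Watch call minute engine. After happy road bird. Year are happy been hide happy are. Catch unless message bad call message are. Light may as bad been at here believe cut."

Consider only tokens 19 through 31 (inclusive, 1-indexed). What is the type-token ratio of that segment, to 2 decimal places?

Segment tokens 19–31: our, listen, watch, call, minute, engine, after, happy, road, bird, year, are, happy
Segment N = 13, segment V = 12.
TTR = 12 / 13 = 0.92

0.92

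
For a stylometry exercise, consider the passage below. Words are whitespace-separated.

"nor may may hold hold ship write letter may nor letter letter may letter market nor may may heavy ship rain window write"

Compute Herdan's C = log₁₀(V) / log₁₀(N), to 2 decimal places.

N = 23, V = 10.
log₁₀(V) = 1.000000, log₁₀(N) = 1.361728
C = 1.000000 / 1.361728 = 0.73

0.73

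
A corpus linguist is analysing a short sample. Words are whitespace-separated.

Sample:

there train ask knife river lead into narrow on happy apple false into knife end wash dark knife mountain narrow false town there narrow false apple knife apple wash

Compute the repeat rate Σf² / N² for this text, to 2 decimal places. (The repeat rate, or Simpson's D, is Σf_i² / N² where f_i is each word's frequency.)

Frequencies: knife:4, narrow:3, apple:3, false:3, there:2, into:2, wash:2, train:1, ask:1, river:1, lead:1, on:1, happy:1, end:1, dark:1, mountain:1, town:1
Σf² = 65; N² = 841
Repeat rate = 65 / 841 = 0.08

0.08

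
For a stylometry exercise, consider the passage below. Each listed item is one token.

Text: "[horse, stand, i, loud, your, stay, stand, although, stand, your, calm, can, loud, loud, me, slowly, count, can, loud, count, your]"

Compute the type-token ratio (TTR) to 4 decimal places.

0.5714

N = 21 tokens, V = 12 types.
TTR = V / N = 12 / 21 = 0.5714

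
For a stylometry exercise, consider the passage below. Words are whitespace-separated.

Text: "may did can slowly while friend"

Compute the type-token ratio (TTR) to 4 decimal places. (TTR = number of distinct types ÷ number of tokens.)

N = 6 tokens, V = 6 types.
TTR = V / N = 6 / 6 = 1.0000

1.0000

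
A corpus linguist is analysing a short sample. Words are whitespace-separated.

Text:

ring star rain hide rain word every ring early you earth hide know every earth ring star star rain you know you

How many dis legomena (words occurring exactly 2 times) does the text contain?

4

Frequencies: ring:3, star:3, rain:3, you:3, hide:2, every:2, earth:2, know:2, word:1, early:1
Words with frequency 2: earth, every, hide, know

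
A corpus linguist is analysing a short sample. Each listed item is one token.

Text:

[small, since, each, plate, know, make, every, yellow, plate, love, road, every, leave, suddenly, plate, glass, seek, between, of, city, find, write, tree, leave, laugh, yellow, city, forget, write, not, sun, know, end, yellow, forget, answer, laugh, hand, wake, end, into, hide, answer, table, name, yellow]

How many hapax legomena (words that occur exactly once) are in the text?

21

Frequencies: yellow:4, plate:3, know:2, every:2, leave:2, city:2, write:2, laugh:2, forget:2, end:2, answer:2, small:1, since:1, each:1, make:1, love:1, road:1, suddenly:1, glass:1, seek:1, … (12 more, each freq 1)
Hapax (freq=1): between, each, find, glass, hand, hide, into, love, make, name, not, of, road, seek, since, small, suddenly, sun, table, tree, wake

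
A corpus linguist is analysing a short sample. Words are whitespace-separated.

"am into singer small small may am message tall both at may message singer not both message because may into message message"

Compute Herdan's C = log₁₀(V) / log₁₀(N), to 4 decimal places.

0.7758

N = 22, V = 11.
log₁₀(V) = 1.041393, log₁₀(N) = 1.342423
C = 1.041393 / 1.342423 = 0.7758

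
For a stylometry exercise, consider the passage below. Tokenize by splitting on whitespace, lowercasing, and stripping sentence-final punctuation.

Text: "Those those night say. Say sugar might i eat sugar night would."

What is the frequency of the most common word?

2

Frequencies: those:2, night:2, say:2, sugar:2, might:1, i:1, eat:1, would:1
Most common: 'those' with frequency 2.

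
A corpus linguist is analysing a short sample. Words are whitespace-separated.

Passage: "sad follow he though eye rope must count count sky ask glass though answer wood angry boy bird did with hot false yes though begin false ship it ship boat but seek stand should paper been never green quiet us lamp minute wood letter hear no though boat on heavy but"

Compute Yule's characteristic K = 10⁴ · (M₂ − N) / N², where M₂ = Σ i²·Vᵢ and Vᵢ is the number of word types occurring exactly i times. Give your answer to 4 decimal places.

92.2722

Frequencies: though:4, count:2, wood:2, false:2, ship:2, boat:2, but:2, sad:1, follow:1, he:1, eye:1, rope:1, must:1, sky:1, ask:1, glass:1, answer:1, angry:1, boy:1, bird:1, … (22 more, each freq 1)
N = 51. Frequency spectrum: V_1=35, V_2=6, V_4=1
M₂ = 1²·35 + 2²·6 + 4²·1 = 75
K = 10000 × (75 − 51) / 51² = 92.2722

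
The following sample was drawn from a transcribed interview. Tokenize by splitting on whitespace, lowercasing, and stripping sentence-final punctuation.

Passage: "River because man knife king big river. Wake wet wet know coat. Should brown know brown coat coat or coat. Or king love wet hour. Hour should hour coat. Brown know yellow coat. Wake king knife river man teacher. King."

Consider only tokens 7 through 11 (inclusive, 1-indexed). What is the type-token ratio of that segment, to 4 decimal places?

Segment tokens 7–11: river, wake, wet, wet, know
Segment N = 5, segment V = 4.
TTR = 4 / 5 = 0.8000

0.8000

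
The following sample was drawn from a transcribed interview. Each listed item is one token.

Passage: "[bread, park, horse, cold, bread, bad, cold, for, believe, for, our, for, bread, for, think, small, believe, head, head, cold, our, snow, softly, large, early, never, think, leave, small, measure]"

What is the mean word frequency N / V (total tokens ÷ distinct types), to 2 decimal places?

1.67

N = 30 tokens, V = 18 types.
Mean frequency = N / V = 30 / 18 = 1.67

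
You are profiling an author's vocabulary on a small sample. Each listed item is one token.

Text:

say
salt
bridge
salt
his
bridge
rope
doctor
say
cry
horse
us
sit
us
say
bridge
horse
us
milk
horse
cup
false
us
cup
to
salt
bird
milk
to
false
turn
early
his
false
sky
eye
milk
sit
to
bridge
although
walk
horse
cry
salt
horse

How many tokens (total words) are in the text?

46

Tokens: say, salt, bridge, salt, his, bridge, rope, doctor, say, cry, horse, us, sit, us, say, bridge, horse, us, milk, horse, cup, false, us, cup, to, salt, bird, milk, to, false, turn, early, his, false, sky, eye, milk, sit, to, bridge, although, walk, horse, cry, salt, horse
N = 46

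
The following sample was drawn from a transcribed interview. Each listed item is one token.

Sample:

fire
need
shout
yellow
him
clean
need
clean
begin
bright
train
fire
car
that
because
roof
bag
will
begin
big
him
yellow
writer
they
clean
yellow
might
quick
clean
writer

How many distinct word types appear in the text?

Distinct types: {bag, because, begin, big, bright, car, clean, fire, him, might, need, quick, roof, shout, that, they, train, will, writer, yellow}
V = 20

20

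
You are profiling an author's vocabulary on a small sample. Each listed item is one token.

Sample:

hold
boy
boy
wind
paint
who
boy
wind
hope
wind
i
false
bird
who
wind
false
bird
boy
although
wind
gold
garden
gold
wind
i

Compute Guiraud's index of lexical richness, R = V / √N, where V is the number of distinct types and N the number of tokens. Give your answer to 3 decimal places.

2.400

N = 25, V = 12.
√N = 5.000000
R = 12 / 5.000000 = 2.400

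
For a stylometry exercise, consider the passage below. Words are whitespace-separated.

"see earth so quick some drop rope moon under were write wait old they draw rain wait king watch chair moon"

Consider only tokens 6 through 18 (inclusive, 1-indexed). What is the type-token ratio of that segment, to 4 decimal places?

0.9231

Segment tokens 6–18: drop, rope, moon, under, were, write, wait, old, they, draw, rain, wait, king
Segment N = 13, segment V = 12.
TTR = 12 / 13 = 0.9231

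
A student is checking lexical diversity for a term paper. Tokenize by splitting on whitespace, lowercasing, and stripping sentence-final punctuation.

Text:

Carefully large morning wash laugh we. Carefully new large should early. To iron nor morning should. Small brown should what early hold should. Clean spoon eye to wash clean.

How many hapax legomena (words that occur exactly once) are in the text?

Frequencies: should:4, carefully:2, large:2, morning:2, wash:2, early:2, to:2, clean:2, laugh:1, we:1, new:1, iron:1, nor:1, small:1, brown:1, what:1, hold:1, spoon:1, eye:1
Hapax (freq=1): brown, eye, hold, iron, laugh, new, nor, small, spoon, we, what

11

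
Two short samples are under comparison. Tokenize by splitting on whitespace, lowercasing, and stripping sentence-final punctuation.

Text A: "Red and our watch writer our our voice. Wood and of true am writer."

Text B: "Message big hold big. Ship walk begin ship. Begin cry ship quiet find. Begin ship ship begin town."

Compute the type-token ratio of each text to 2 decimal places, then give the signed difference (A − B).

0.15

TTR(A) = 10/14 = 0.71
TTR(B) = 10/18 = 0.56
Difference = 0.71 − 0.56 = 0.15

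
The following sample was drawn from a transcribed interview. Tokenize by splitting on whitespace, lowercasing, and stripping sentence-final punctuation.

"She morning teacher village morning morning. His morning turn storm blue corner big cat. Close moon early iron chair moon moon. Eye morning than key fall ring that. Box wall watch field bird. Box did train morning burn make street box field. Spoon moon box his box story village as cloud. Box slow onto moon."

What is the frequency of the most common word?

Frequencies: morning:6, box:6, moon:5, village:2, his:2, field:2, she:1, teacher:1, turn:1, storm:1, blue:1, corner:1, big:1, cat:1, close:1, early:1, iron:1, chair:1, eye:1, than:1, … (18 more, each freq 1)
Most common: 'morning' with frequency 6.

6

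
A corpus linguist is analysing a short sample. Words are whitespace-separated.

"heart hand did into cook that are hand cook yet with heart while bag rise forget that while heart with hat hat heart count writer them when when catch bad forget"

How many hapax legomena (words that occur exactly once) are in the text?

Frequencies: heart:4, hand:2, cook:2, that:2, with:2, while:2, forget:2, hat:2, when:2, did:1, into:1, are:1, yet:1, bag:1, rise:1, count:1, writer:1, them:1, catch:1, bad:1
Hapax (freq=1): are, bad, bag, catch, count, did, into, rise, them, writer, yet

11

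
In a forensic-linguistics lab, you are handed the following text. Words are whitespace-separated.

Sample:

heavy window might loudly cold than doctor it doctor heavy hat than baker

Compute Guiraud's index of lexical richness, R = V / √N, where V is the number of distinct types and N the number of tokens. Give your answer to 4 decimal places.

2.7735

N = 13, V = 10.
√N = 3.605551
R = 10 / 3.605551 = 2.7735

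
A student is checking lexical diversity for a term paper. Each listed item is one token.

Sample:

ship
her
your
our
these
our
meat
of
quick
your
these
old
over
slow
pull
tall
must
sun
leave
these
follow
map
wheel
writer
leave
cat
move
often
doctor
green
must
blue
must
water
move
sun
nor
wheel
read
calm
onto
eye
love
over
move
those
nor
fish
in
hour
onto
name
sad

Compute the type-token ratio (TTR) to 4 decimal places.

0.7358

N = 53 tokens, V = 39 types.
TTR = V / N = 39 / 53 = 0.7358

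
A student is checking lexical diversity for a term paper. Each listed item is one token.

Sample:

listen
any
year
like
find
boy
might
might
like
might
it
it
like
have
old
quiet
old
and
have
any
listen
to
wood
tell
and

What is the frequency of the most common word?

Frequencies: like:3, might:3, listen:2, any:2, it:2, have:2, old:2, and:2, year:1, find:1, boy:1, quiet:1, to:1, wood:1, tell:1
Most common: 'like' with frequency 3.

3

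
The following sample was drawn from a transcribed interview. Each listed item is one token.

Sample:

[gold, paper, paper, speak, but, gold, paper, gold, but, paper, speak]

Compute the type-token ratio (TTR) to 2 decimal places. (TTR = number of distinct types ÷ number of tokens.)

0.36

N = 11 tokens, V = 4 types.
TTR = V / N = 4 / 11 = 0.36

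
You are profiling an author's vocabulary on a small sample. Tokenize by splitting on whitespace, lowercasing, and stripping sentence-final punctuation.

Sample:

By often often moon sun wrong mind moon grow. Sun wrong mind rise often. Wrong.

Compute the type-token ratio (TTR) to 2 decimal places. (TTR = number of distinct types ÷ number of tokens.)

0.53

N = 15 tokens, V = 8 types.
TTR = V / N = 8 / 15 = 0.53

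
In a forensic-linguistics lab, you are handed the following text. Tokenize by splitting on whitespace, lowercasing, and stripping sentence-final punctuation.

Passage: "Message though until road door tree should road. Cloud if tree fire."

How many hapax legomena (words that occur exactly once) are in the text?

8

Frequencies: road:2, tree:2, message:1, though:1, until:1, door:1, should:1, cloud:1, if:1, fire:1
Hapax (freq=1): cloud, door, fire, if, message, should, though, until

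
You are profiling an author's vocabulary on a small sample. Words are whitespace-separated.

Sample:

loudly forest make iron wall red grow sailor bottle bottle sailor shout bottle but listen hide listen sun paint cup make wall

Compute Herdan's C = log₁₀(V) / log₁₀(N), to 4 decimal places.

0.8970

N = 22, V = 16.
log₁₀(V) = 1.204120, log₁₀(N) = 1.342423
C = 1.204120 / 1.342423 = 0.8970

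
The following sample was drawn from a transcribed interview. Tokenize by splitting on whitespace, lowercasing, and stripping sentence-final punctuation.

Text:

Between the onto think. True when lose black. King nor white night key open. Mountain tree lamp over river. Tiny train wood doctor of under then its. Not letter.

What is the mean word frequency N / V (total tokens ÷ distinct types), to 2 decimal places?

1.00

N = 29 tokens, V = 29 types.
Mean frequency = N / V = 29 / 29 = 1.00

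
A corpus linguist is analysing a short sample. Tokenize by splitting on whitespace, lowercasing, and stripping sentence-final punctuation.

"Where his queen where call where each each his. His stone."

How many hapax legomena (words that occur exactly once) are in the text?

Frequencies: where:3, his:3, each:2, queen:1, call:1, stone:1
Hapax (freq=1): call, queen, stone

3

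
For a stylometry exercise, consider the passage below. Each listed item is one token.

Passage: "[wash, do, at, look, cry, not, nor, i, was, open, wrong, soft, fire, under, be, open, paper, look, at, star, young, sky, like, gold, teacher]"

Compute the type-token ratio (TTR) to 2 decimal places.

0.88

N = 25 tokens, V = 22 types.
TTR = V / N = 22 / 25 = 0.88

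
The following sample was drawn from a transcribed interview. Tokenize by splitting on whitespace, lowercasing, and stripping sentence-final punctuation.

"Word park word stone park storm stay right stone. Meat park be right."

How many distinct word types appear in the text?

Distinct types: {be, meat, park, right, stay, stone, storm, word}
V = 8

8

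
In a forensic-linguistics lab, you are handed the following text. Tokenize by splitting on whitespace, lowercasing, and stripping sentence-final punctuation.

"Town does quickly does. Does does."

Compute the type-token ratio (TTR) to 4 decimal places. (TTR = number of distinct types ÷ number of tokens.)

N = 6 tokens, V = 3 types.
TTR = V / N = 3 / 6 = 0.5000

0.5000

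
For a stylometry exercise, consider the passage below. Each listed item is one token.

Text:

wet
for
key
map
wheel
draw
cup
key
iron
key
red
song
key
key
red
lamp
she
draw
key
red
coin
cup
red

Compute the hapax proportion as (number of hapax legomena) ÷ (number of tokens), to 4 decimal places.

Frequencies: key:6, red:4, draw:2, cup:2, wet:1, for:1, map:1, wheel:1, iron:1, song:1, lamp:1, she:1, coin:1
Hapax count = 9; token count = 23.
Ratio = 9 / 23 = 0.3913

0.3913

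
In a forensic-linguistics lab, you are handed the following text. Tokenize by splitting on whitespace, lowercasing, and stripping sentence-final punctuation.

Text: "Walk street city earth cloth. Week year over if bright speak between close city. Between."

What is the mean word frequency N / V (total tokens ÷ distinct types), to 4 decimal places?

1.1538

N = 15 tokens, V = 13 types.
Mean frequency = N / V = 15 / 13 = 1.1538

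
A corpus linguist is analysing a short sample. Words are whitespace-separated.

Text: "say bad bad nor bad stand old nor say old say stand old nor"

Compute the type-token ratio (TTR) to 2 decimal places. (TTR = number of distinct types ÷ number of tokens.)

0.36

N = 14 tokens, V = 5 types.
TTR = V / N = 5 / 14 = 0.36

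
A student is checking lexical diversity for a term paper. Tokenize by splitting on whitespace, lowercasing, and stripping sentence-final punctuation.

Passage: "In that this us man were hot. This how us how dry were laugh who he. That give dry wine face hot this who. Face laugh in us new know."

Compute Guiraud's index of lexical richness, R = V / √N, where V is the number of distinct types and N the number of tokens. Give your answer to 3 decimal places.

3.104

N = 30, V = 17.
√N = 5.477226
R = 17 / 5.477226 = 3.104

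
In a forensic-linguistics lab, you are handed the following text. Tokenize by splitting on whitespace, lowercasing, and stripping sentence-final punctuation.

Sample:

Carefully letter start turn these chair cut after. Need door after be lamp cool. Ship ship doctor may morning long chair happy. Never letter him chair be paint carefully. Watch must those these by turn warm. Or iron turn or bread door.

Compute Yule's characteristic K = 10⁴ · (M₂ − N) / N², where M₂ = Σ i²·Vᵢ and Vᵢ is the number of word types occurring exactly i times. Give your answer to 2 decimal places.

Frequencies: turn:3, chair:3, carefully:2, letter:2, these:2, after:2, door:2, be:2, ship:2, or:2, start:1, cut:1, need:1, lamp:1, cool:1, doctor:1, may:1, morning:1, long:1, happy:1, … (10 more, each freq 1)
N = 42. Frequency spectrum: V_1=20, V_2=8, V_3=2
M₂ = 1²·20 + 2²·8 + 3²·2 = 70
K = 10000 × (70 − 42) / 42² = 158.73

158.73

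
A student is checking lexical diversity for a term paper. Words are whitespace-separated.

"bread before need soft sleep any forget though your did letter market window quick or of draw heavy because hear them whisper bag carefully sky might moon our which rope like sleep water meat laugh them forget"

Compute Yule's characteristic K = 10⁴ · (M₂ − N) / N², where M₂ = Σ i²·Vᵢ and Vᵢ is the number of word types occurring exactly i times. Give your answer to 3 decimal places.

43.828

Frequencies: sleep:2, forget:2, them:2, bread:1, before:1, need:1, soft:1, any:1, though:1, your:1, did:1, letter:1, market:1, window:1, quick:1, or:1, of:1, draw:1, heavy:1, because:1, … (14 more, each freq 1)
N = 37. Frequency spectrum: V_1=31, V_2=3
M₂ = 1²·31 + 2²·3 = 43
K = 10000 × (43 − 37) / 37² = 43.828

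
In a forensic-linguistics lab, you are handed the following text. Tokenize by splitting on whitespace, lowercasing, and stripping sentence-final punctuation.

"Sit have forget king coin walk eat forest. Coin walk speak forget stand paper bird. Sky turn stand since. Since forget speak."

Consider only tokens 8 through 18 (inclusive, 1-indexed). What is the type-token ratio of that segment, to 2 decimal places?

Segment tokens 8–18: forest, coin, walk, speak, forget, stand, paper, bird, sky, turn, stand
Segment N = 11, segment V = 10.
TTR = 10 / 11 = 0.91

0.91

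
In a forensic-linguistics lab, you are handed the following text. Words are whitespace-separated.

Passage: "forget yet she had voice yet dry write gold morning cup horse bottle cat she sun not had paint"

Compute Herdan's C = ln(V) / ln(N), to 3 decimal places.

0.942

N = 19, V = 16.
ln(V) = 2.772589, ln(N) = 2.944439
C = 2.772589 / 2.944439 = 0.942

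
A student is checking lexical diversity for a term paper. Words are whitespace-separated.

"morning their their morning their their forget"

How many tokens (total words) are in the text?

7

Tokens: morning, their, their, morning, their, their, forget
N = 7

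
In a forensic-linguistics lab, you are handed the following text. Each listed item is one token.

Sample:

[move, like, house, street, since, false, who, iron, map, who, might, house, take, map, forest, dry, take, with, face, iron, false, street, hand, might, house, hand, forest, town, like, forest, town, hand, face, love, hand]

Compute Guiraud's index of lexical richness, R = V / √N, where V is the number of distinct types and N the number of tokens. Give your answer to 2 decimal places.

N = 35, V = 18.
√N = 5.916080
R = 18 / 5.916080 = 3.04

3.04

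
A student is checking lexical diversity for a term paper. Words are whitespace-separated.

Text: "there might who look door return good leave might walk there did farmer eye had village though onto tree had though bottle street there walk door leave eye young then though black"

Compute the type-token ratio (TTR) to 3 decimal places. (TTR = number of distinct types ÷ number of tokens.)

N = 32 tokens, V = 22 types.
TTR = V / N = 22 / 32 = 0.688

0.688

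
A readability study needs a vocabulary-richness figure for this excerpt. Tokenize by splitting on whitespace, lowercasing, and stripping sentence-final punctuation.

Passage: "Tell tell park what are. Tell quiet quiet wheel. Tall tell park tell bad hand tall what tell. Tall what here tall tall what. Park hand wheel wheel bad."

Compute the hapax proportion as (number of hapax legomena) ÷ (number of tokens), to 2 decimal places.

0.07

Frequencies: tell:6, tall:5, what:4, park:3, wheel:3, quiet:2, bad:2, hand:2, are:1, here:1
Hapax count = 2; token count = 29.
Ratio = 2 / 29 = 0.07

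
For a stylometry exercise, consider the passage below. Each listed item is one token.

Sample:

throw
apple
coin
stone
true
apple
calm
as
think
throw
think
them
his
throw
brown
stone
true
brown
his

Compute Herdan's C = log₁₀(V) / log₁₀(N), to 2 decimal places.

N = 19, V = 11.
log₁₀(V) = 1.041393, log₁₀(N) = 1.278754
C = 1.041393 / 1.278754 = 0.81

0.81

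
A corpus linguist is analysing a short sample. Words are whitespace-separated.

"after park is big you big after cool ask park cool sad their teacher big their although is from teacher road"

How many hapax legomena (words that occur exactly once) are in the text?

Frequencies: big:3, after:2, park:2, is:2, cool:2, their:2, teacher:2, you:1, ask:1, sad:1, although:1, from:1, road:1
Hapax (freq=1): although, ask, from, road, sad, you

6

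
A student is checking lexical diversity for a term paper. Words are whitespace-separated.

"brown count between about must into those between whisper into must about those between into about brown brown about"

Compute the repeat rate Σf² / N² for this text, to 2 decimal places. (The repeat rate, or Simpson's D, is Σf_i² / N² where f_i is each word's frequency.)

0.15

Frequencies: about:4, brown:3, between:3, into:3, must:2, those:2, count:1, whisper:1
Σf² = 53; N² = 361
Repeat rate = 53 / 361 = 0.15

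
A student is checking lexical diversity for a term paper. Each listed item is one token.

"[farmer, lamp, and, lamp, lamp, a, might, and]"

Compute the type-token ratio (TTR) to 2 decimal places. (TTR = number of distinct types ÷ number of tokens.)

N = 8 tokens, V = 5 types.
TTR = V / N = 5 / 8 = 0.63

0.63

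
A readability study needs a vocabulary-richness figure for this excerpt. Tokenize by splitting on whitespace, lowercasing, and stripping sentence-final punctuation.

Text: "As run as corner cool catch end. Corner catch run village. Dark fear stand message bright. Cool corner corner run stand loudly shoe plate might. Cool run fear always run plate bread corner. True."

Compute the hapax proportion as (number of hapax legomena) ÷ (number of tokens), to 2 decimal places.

0.32

Frequencies: run:5, corner:5, cool:3, as:2, catch:2, fear:2, stand:2, plate:2, end:1, village:1, dark:1, message:1, bright:1, loudly:1, shoe:1, might:1, always:1, bread:1, true:1
Hapax count = 11; token count = 34.
Ratio = 11 / 34 = 0.32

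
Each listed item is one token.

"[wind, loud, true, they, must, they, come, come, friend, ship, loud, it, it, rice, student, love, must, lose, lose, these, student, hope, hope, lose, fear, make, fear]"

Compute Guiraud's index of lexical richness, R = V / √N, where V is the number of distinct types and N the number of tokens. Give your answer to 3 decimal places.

N = 27, V = 17.
√N = 5.196152
R = 17 / 5.196152 = 3.272

3.272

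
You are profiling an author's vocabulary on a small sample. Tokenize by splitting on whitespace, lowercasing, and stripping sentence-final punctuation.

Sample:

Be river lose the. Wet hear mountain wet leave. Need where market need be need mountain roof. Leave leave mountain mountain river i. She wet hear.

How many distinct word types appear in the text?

Distinct types: {be, hear, i, leave, lose, market, mountain, need, river, roof, she, the, wet, where}
V = 14

14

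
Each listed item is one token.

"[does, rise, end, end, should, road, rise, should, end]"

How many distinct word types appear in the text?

5

Distinct types: {does, end, rise, road, should}
V = 5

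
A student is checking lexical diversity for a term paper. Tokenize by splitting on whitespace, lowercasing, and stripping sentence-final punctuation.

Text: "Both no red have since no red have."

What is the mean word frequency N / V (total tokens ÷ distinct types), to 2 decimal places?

N = 8 tokens, V = 5 types.
Mean frequency = N / V = 8 / 5 = 1.60

1.60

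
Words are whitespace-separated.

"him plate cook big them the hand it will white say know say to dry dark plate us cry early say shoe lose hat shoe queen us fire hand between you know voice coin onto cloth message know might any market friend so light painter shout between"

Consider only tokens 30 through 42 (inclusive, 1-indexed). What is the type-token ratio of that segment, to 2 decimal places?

Segment tokens 30–42: between, you, know, voice, coin, onto, cloth, message, know, might, any, market, friend
Segment N = 13, segment V = 12.
TTR = 12 / 13 = 0.92

0.92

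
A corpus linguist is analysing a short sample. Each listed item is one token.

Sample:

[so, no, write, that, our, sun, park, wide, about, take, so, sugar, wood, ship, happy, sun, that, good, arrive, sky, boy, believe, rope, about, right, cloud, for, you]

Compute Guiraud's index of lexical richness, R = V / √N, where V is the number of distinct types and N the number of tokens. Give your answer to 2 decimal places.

N = 28, V = 24.
√N = 5.291503
R = 24 / 5.291503 = 4.54

4.54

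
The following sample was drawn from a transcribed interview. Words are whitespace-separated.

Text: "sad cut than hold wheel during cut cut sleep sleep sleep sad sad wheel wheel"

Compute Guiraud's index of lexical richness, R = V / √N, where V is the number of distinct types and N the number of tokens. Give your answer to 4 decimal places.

N = 15, V = 7.
√N = 3.872983
R = 7 / 3.872983 = 1.8074

1.8074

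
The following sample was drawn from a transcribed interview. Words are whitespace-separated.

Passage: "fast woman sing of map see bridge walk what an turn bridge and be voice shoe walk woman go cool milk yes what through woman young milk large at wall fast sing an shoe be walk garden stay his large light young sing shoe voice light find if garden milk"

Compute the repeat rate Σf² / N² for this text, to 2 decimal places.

0.04

Frequencies: woman:3, sing:3, walk:3, shoe:3, milk:3, fast:2, bridge:2, what:2, an:2, be:2, voice:2, young:2, large:2, garden:2, light:2, of:1, map:1, see:1, turn:1, and:1, … (10 more, each freq 1)
Σf² = 100; N² = 2500
Repeat rate = 100 / 2500 = 0.04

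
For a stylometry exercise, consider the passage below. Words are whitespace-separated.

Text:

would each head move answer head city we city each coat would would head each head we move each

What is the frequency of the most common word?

Frequencies: each:4, head:4, would:3, move:2, city:2, we:2, answer:1, coat:1
Most common: 'each' with frequency 4.

4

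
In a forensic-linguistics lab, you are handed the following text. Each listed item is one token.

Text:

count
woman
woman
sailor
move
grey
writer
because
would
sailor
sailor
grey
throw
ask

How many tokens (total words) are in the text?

Tokens: count, woman, woman, sailor, move, grey, writer, because, would, sailor, sailor, grey, throw, ask
N = 14

14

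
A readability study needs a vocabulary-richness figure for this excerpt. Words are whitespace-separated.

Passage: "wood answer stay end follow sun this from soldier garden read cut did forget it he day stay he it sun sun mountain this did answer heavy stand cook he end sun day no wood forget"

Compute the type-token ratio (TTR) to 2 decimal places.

N = 36 tokens, V = 22 types.
TTR = V / N = 22 / 36 = 0.61

0.61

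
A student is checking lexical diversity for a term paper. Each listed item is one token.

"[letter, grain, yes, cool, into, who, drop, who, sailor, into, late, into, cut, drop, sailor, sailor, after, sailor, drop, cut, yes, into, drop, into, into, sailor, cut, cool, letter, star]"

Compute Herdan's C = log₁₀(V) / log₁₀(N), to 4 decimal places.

0.7306

N = 30, V = 12.
log₁₀(V) = 1.079181, log₁₀(N) = 1.477121
C = 1.079181 / 1.477121 = 0.7306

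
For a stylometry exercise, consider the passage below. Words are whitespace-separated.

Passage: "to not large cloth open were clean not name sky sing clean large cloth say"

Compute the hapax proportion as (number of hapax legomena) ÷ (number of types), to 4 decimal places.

0.6364

Frequencies: not:2, large:2, cloth:2, clean:2, to:1, open:1, were:1, name:1, sky:1, sing:1, say:1
Hapax count = 7; type count = 11.
Ratio = 7 / 11 = 0.6364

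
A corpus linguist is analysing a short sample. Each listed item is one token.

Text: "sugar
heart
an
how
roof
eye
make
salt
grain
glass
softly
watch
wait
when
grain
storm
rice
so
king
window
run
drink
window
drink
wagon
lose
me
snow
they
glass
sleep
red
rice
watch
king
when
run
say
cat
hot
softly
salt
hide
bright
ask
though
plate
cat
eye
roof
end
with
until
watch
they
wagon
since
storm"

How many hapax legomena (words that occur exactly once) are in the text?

23

Frequencies: watch:3, roof:2, eye:2, salt:2, grain:2, glass:2, softly:2, when:2, storm:2, rice:2, king:2, window:2, run:2, drink:2, wagon:2, they:2, cat:2, sugar:1, heart:1, an:1, … (20 more, each freq 1)
Hapax (freq=1): an, ask, bright, end, heart, hide, hot, how, lose, make, me, plate, red, say, since, sleep, snow, so, sugar, though, until, wait, with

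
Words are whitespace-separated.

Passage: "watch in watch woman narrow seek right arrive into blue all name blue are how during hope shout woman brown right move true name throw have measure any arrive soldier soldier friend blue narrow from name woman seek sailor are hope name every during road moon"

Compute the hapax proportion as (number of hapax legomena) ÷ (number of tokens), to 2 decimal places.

0.39

Frequencies: name:4, woman:3, blue:3, watch:2, narrow:2, seek:2, right:2, arrive:2, are:2, during:2, hope:2, soldier:2, in:1, into:1, all:1, how:1, shout:1, brown:1, move:1, true:1, … (10 more, each freq 1)
Hapax count = 18; token count = 46.
Ratio = 18 / 46 = 0.39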